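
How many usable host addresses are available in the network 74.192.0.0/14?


Host bits = 32 - 14 = 18
Total addresses = 2^18 = 262144
Usable = total - 2 (network and broadcast)
Usable hosts: 262142


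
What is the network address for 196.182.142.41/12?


IP:   11000100.10110110.10001110.00101001
Mask: 11111111.11110000.00000000.00000000
AND operation:
Net:  11000100.10110000.00000000.00000000
Network: 196.176.0.0/12


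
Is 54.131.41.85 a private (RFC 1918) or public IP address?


RFC 1918 private ranges:
  10.0.0.0/8 (10.0.0.0 - 10.255.255.255)
  172.16.0.0/12 (172.16.0.0 - 172.31.255.255)
  192.168.0.0/16 (192.168.0.0 - 192.168.255.255)
Public (not in any RFC 1918 range)


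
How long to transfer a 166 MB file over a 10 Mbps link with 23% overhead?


Effective throughput = 10 * (1 - 23/100) = 7.7 Mbps
File size in Mb = 166 * 8 = 1328 Mb
Time = 1328 / 7.7
Time = 172.4675 seconds


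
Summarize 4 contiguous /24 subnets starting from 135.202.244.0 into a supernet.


Original prefix: /24
Number of subnets: 4 = 2^2
New prefix = 24 - 2 = 22
Supernet: 135.202.244.0/22


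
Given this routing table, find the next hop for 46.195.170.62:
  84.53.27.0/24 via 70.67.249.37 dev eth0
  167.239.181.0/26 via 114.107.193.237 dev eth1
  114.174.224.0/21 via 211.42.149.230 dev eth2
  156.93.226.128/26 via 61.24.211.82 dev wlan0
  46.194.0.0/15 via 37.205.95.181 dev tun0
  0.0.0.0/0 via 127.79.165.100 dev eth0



Longest prefix match for 46.195.170.62:
  /24 84.53.27.0: no
  /26 167.239.181.0: no
  /21 114.174.224.0: no
  /26 156.93.226.128: no
  /15 46.194.0.0: MATCH
  /0 0.0.0.0: MATCH
Selected: next-hop 37.205.95.181 via tun0 (matched /15)


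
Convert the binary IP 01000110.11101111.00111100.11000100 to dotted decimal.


01000110 = 70
11101111 = 239
00111100 = 60
11000100 = 196
IP: 70.239.60.196


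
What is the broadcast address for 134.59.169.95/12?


Network: 134.48.0.0/12
Host bits = 20
Set all host bits to 1:
Broadcast: 134.63.255.255


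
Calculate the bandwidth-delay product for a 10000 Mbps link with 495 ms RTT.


BDP = bandwidth * RTT
= 10000 Mbps * 495 ms
= 10000 * 1e6 * 495 / 1000 bits
= 4950000000 bits
= 618750000 bytes
= 604248.0469 KB
BDP = 4950000000 bits (618750000 bytes)


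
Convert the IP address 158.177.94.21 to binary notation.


158 = 10011110
177 = 10110001
94 = 01011110
21 = 00010101
Binary: 10011110.10110001.01011110.00010101


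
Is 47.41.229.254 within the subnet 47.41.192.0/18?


Subnet network: 47.41.192.0
Test IP AND mask: 47.41.192.0
Yes, 47.41.229.254 is in 47.41.192.0/18


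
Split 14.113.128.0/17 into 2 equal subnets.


New prefix = 17 + 1 = 18
Each subnet has 16384 addresses
  14.113.128.0/18
  14.113.192.0/18
Subnets: 14.113.128.0/18, 14.113.192.0/18


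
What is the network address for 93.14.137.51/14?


IP:   01011101.00001110.10001001.00110011
Mask: 11111111.11111100.00000000.00000000
AND operation:
Net:  01011101.00001100.00000000.00000000
Network: 93.12.0.0/14


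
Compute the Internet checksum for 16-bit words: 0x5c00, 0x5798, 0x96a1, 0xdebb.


Sum all words (with carry folding):
+ 0x5c00 = 0x5c00
+ 0x5798 = 0xb398
+ 0x96a1 = 0x4a3a
+ 0xdebb = 0x28f6
One's complement: ~0x28f6
Checksum = 0xd709


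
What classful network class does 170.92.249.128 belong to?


First octet: 170
Binary: 10101010
10xxxxxx -> Class B (128-191)
Class B, default mask 255.255.0.0 (/16)


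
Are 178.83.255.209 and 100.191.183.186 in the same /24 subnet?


Mask: 255.255.255.0
178.83.255.209 AND mask = 178.83.255.0
100.191.183.186 AND mask = 100.191.183.0
No, different subnets (178.83.255.0 vs 100.191.183.0)


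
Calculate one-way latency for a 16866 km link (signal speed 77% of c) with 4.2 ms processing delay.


Speed = 0.77 * 3e5 km/s = 231000 km/s
Propagation delay = 16866 / 231000 = 0.073 s = 73.013 ms
Processing delay = 4.2 ms
Total one-way latency = 77.213 ms


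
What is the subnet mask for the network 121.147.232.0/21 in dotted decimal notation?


/21 means 21 network bits, 11 host bits
Binary: 11111111111111111111100000000000
Mask: 255.255.248.0


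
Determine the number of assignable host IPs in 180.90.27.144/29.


Host bits = 32 - 29 = 3
Total addresses = 2^3 = 8
Usable = total - 2 (network and broadcast)
Usable hosts: 6


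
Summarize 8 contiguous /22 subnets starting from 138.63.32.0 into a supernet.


Original prefix: /22
Number of subnets: 8 = 2^3
New prefix = 22 - 3 = 19
Supernet: 138.63.32.0/19


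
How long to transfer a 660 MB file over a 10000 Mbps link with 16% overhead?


Effective throughput = 10000 * (1 - 16/100) = 8400 Mbps
File size in Mb = 660 * 8 = 5280 Mb
Time = 5280 / 8400
Time = 0.6286 seconds


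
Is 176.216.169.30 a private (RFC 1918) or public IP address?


RFC 1918 private ranges:
  10.0.0.0/8 (10.0.0.0 - 10.255.255.255)
  172.16.0.0/12 (172.16.0.0 - 172.31.255.255)
  192.168.0.0/16 (192.168.0.0 - 192.168.255.255)
Public (not in any RFC 1918 range)


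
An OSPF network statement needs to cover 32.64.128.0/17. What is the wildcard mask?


Subnet mask: 255.255.128.0
Wildcard = 255.255.255.255 - subnet mask
255 - 255 = 0
255 - 255 = 0
255 - 128 = 127
255 - 0 = 255
Wildcard: 0.0.127.255


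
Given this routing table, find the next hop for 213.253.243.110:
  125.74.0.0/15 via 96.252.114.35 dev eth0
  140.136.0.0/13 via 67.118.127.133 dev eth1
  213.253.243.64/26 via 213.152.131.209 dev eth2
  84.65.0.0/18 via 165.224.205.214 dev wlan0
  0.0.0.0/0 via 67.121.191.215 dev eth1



Longest prefix match for 213.253.243.110:
  /15 125.74.0.0: no
  /13 140.136.0.0: no
  /26 213.253.243.64: MATCH
  /18 84.65.0.0: no
  /0 0.0.0.0: MATCH
Selected: next-hop 213.152.131.209 via eth2 (matched /26)


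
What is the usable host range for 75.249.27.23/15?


Network: 75.248.0.0
Broadcast: 75.249.255.255
First usable = network + 1
Last usable = broadcast - 1
Range: 75.248.0.1 to 75.249.255.254


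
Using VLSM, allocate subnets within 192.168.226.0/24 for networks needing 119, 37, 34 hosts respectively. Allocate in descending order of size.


119 hosts -> /25 (126 usable): 192.168.226.0/25
37 hosts -> /26 (62 usable): 192.168.226.128/26
34 hosts -> /26 (62 usable): 192.168.226.192/26
Allocation: 192.168.226.0/25 (119 hosts, 126 usable); 192.168.226.128/26 (37 hosts, 62 usable); 192.168.226.192/26 (34 hosts, 62 usable)


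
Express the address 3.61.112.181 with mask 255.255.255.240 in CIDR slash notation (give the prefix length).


Binary: 11111111.11111111.11111111.11110000
Count leading 1s
Prefix: /28


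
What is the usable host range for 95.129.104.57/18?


Network: 95.129.64.0
Broadcast: 95.129.127.255
First usable = network + 1
Last usable = broadcast - 1
Range: 95.129.64.1 to 95.129.127.254


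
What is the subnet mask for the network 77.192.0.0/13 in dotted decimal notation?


/13 means 13 network bits, 19 host bits
Binary: 11111111111110000000000000000000
Mask: 255.248.0.0


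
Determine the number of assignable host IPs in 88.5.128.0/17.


Host bits = 32 - 17 = 15
Total addresses = 2^15 = 32768
Usable = total - 2 (network and broadcast)
Usable hosts: 32766


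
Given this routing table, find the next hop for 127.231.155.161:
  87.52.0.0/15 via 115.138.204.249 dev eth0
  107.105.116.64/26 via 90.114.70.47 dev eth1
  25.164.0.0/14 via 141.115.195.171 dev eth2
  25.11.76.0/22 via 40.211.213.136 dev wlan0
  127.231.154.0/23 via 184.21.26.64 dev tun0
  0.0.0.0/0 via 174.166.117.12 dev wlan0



Longest prefix match for 127.231.155.161:
  /15 87.52.0.0: no
  /26 107.105.116.64: no
  /14 25.164.0.0: no
  /22 25.11.76.0: no
  /23 127.231.154.0: MATCH
  /0 0.0.0.0: MATCH
Selected: next-hop 184.21.26.64 via tun0 (matched /23)


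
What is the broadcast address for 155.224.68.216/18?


Network: 155.224.64.0/18
Host bits = 14
Set all host bits to 1:
Broadcast: 155.224.127.255


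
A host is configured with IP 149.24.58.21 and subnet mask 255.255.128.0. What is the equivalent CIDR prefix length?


Binary: 11111111.11111111.10000000.00000000
Count leading 1s
Prefix: /17


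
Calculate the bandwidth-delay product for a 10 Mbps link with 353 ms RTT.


BDP = bandwidth * RTT
= 10 Mbps * 353 ms
= 10 * 1e6 * 353 / 1000 bits
= 3530000 bits
= 441250 bytes
= 430.9082 KB
BDP = 3530000 bits (441250 bytes)


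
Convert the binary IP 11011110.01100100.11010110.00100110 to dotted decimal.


11011110 = 222
01100100 = 100
11010110 = 214
00100110 = 38
IP: 222.100.214.38


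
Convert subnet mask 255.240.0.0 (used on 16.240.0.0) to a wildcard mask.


Subnet mask: 255.240.0.0
Wildcard = 255.255.255.255 - subnet mask
255 - 255 = 0
255 - 240 = 15
255 - 0 = 255
255 - 0 = 255
Wildcard: 0.15.255.255


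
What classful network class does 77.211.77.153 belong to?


First octet: 77
Binary: 01001101
0xxxxxxx -> Class A (1-126)
Class A, default mask 255.0.0.0 (/8)


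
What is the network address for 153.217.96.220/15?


IP:   10011001.11011001.01100000.11011100
Mask: 11111111.11111110.00000000.00000000
AND operation:
Net:  10011001.11011000.00000000.00000000
Network: 153.216.0.0/15


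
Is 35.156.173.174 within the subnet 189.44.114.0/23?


Subnet network: 189.44.114.0
Test IP AND mask: 35.156.172.0
No, 35.156.173.174 is not in 189.44.114.0/23


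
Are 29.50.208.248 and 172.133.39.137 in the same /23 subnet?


Mask: 255.255.254.0
29.50.208.248 AND mask = 29.50.208.0
172.133.39.137 AND mask = 172.133.38.0
No, different subnets (29.50.208.0 vs 172.133.38.0)


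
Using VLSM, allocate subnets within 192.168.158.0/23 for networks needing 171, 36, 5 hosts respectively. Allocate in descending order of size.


171 hosts -> /24 (254 usable): 192.168.158.0/24
36 hosts -> /26 (62 usable): 192.168.159.0/26
5 hosts -> /29 (6 usable): 192.168.159.64/29
Allocation: 192.168.158.0/24 (171 hosts, 254 usable); 192.168.159.0/26 (36 hosts, 62 usable); 192.168.159.64/29 (5 hosts, 6 usable)


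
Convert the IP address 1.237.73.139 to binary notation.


1 = 00000001
237 = 11101101
73 = 01001001
139 = 10001011
Binary: 00000001.11101101.01001001.10001011


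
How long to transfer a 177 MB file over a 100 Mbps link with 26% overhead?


Effective throughput = 100 * (1 - 26/100) = 74 Mbps
File size in Mb = 177 * 8 = 1416 Mb
Time = 1416 / 74
Time = 19.1351 seconds


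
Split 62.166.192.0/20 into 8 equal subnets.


New prefix = 20 + 3 = 23
Each subnet has 512 addresses
  62.166.192.0/23
  62.166.194.0/23
  62.166.196.0/23
  62.166.198.0/23
  62.166.200.0/23
  62.166.202.0/23
  62.166.204.0/23
  62.166.206.0/23
Subnets: 62.166.192.0/23, 62.166.194.0/23, 62.166.196.0/23, 62.166.198.0/23, 62.166.200.0/23, 62.166.202.0/23, 62.166.204.0/23, 62.166.206.0/23


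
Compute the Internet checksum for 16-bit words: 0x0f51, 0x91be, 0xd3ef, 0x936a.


Sum all words (with carry folding):
+ 0x0f51 = 0x0f51
+ 0x91be = 0xa10f
+ 0xd3ef = 0x74ff
+ 0x936a = 0x086a
One's complement: ~0x086a
Checksum = 0xf795


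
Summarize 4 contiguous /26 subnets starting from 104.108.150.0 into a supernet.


Original prefix: /26
Number of subnets: 4 = 2^2
New prefix = 26 - 2 = 24
Supernet: 104.108.150.0/24


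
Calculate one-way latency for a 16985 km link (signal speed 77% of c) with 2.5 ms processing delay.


Speed = 0.77 * 3e5 km/s = 231000 km/s
Propagation delay = 16985 / 231000 = 0.0735 s = 73.5281 ms
Processing delay = 2.5 ms
Total one-way latency = 76.0281 ms


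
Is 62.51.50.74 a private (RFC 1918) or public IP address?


RFC 1918 private ranges:
  10.0.0.0/8 (10.0.0.0 - 10.255.255.255)
  172.16.0.0/12 (172.16.0.0 - 172.31.255.255)
  192.168.0.0/16 (192.168.0.0 - 192.168.255.255)
Public (not in any RFC 1918 range)


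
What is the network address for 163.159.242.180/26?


IP:   10100011.10011111.11110010.10110100
Mask: 11111111.11111111.11111111.11000000
AND operation:
Net:  10100011.10011111.11110010.10000000
Network: 163.159.242.128/26


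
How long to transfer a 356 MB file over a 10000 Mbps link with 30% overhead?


Effective throughput = 10000 * (1 - 30/100) = 7000 Mbps
File size in Mb = 356 * 8 = 2848 Mb
Time = 2848 / 7000
Time = 0.4069 seconds


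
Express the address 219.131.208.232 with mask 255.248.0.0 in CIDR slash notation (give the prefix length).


Binary: 11111111.11111000.00000000.00000000
Count leading 1s
Prefix: /13


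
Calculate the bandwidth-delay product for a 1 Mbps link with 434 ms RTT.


BDP = bandwidth * RTT
= 1 Mbps * 434 ms
= 1 * 1e6 * 434 / 1000 bits
= 434000 bits
= 54250 bytes
= 52.9785 KB
BDP = 434000 bits (54250 bytes)


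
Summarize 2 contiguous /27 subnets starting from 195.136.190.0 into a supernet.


Original prefix: /27
Number of subnets: 2 = 2^1
New prefix = 27 - 1 = 26
Supernet: 195.136.190.0/26


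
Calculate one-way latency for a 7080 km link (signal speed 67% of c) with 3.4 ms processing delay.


Speed = 0.67 * 3e5 km/s = 201000 km/s
Propagation delay = 7080 / 201000 = 0.0352 s = 35.2239 ms
Processing delay = 3.4 ms
Total one-way latency = 38.6239 ms


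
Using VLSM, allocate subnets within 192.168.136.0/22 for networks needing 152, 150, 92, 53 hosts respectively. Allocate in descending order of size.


152 hosts -> /24 (254 usable): 192.168.136.0/24
150 hosts -> /24 (254 usable): 192.168.137.0/24
92 hosts -> /25 (126 usable): 192.168.138.0/25
53 hosts -> /26 (62 usable): 192.168.138.128/26
Allocation: 192.168.136.0/24 (152 hosts, 254 usable); 192.168.137.0/24 (150 hosts, 254 usable); 192.168.138.0/25 (92 hosts, 126 usable); 192.168.138.128/26 (53 hosts, 62 usable)


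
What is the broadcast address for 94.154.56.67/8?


Network: 94.0.0.0/8
Host bits = 24
Set all host bits to 1:
Broadcast: 94.255.255.255


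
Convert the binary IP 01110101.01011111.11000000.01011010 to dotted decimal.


01110101 = 117
01011111 = 95
11000000 = 192
01011010 = 90
IP: 117.95.192.90


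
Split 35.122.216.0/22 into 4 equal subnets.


New prefix = 22 + 2 = 24
Each subnet has 256 addresses
  35.122.216.0/24
  35.122.217.0/24
  35.122.218.0/24
  35.122.219.0/24
Subnets: 35.122.216.0/24, 35.122.217.0/24, 35.122.218.0/24, 35.122.219.0/24


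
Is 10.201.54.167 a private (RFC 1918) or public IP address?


RFC 1918 private ranges:
  10.0.0.0/8 (10.0.0.0 - 10.255.255.255)
  172.16.0.0/12 (172.16.0.0 - 172.31.255.255)
  192.168.0.0/16 (192.168.0.0 - 192.168.255.255)
Private (in 10.0.0.0/8)


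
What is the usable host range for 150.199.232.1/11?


Network: 150.192.0.0
Broadcast: 150.223.255.255
First usable = network + 1
Last usable = broadcast - 1
Range: 150.192.0.1 to 150.223.255.254


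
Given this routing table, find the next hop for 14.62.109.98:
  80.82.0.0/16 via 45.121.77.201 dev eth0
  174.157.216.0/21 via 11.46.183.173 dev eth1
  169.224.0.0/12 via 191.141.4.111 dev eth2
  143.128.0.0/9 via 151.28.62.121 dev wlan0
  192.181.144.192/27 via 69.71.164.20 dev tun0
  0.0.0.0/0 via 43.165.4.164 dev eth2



Longest prefix match for 14.62.109.98:
  /16 80.82.0.0: no
  /21 174.157.216.0: no
  /12 169.224.0.0: no
  /9 143.128.0.0: no
  /27 192.181.144.192: no
  /0 0.0.0.0: MATCH
Selected: next-hop 43.165.4.164 via eth2 (matched /0)


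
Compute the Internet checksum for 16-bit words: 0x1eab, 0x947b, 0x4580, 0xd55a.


Sum all words (with carry folding):
+ 0x1eab = 0x1eab
+ 0x947b = 0xb326
+ 0x4580 = 0xf8a6
+ 0xd55a = 0xce01
One's complement: ~0xce01
Checksum = 0x31fe


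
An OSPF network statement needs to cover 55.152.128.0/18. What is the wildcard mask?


Subnet mask: 255.255.192.0
Wildcard = 255.255.255.255 - subnet mask
255 - 255 = 0
255 - 255 = 0
255 - 192 = 63
255 - 0 = 255
Wildcard: 0.0.63.255


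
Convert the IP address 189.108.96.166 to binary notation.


189 = 10111101
108 = 01101100
96 = 01100000
166 = 10100110
Binary: 10111101.01101100.01100000.10100110


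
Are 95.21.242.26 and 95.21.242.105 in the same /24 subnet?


Mask: 255.255.255.0
95.21.242.26 AND mask = 95.21.242.0
95.21.242.105 AND mask = 95.21.242.0
Yes, same subnet (95.21.242.0)


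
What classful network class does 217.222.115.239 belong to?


First octet: 217
Binary: 11011001
110xxxxx -> Class C (192-223)
Class C, default mask 255.255.255.0 (/24)


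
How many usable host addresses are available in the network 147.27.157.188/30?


Host bits = 32 - 30 = 2
Total addresses = 2^2 = 4
Usable = total - 2 (network and broadcast)
Usable hosts: 2


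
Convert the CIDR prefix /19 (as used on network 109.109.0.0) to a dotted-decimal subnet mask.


/19 means 19 network bits, 13 host bits
Binary: 11111111111111111110000000000000
Mask: 255.255.224.0


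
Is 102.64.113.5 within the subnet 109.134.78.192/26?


Subnet network: 109.134.78.192
Test IP AND mask: 102.64.113.0
No, 102.64.113.5 is not in 109.134.78.192/26


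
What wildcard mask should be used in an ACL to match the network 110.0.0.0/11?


Subnet mask: 255.224.0.0
Wildcard = 255.255.255.255 - subnet mask
255 - 255 = 0
255 - 224 = 31
255 - 0 = 255
255 - 0 = 255
Wildcard: 0.31.255.255


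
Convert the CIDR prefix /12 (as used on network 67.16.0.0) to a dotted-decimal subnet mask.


/12 means 12 network bits, 20 host bits
Binary: 11111111111100000000000000000000
Mask: 255.240.0.0


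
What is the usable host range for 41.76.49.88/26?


Network: 41.76.49.64
Broadcast: 41.76.49.127
First usable = network + 1
Last usable = broadcast - 1
Range: 41.76.49.65 to 41.76.49.126


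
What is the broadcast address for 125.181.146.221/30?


Network: 125.181.146.220/30
Host bits = 2
Set all host bits to 1:
Broadcast: 125.181.146.223


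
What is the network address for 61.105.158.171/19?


IP:   00111101.01101001.10011110.10101011
Mask: 11111111.11111111.11100000.00000000
AND operation:
Net:  00111101.01101001.10000000.00000000
Network: 61.105.128.0/19


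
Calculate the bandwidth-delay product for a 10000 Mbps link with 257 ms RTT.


BDP = bandwidth * RTT
= 10000 Mbps * 257 ms
= 10000 * 1e6 * 257 / 1000 bits
= 2570000000 bits
= 321250000 bytes
= 313720.7031 KB
BDP = 2570000000 bits (321250000 bytes)


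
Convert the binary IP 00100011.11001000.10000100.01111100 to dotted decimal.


00100011 = 35
11001000 = 200
10000100 = 132
01111100 = 124
IP: 35.200.132.124


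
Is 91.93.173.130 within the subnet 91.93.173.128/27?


Subnet network: 91.93.173.128
Test IP AND mask: 91.93.173.128
Yes, 91.93.173.130 is in 91.93.173.128/27


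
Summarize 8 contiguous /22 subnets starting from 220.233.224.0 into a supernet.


Original prefix: /22
Number of subnets: 8 = 2^3
New prefix = 22 - 3 = 19
Supernet: 220.233.224.0/19


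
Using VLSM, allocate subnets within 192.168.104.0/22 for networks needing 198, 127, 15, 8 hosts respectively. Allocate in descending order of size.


198 hosts -> /24 (254 usable): 192.168.104.0/24
127 hosts -> /24 (254 usable): 192.168.105.0/24
15 hosts -> /27 (30 usable): 192.168.106.0/27
8 hosts -> /28 (14 usable): 192.168.106.32/28
Allocation: 192.168.104.0/24 (198 hosts, 254 usable); 192.168.105.0/24 (127 hosts, 254 usable); 192.168.106.0/27 (15 hosts, 30 usable); 192.168.106.32/28 (8 hosts, 14 usable)


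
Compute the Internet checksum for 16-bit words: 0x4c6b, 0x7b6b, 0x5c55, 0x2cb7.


Sum all words (with carry folding):
+ 0x4c6b = 0x4c6b
+ 0x7b6b = 0xc7d6
+ 0x5c55 = 0x242c
+ 0x2cb7 = 0x50e3
One's complement: ~0x50e3
Checksum = 0xaf1c


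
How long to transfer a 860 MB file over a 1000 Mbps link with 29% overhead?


Effective throughput = 1000 * (1 - 29/100) = 710 Mbps
File size in Mb = 860 * 8 = 6880 Mb
Time = 6880 / 710
Time = 9.6901 seconds


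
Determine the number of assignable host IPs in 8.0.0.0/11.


Host bits = 32 - 11 = 21
Total addresses = 2^21 = 2097152
Usable = total - 2 (network and broadcast)
Usable hosts: 2097150


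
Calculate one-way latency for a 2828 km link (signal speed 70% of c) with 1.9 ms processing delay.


Speed = 0.7 * 3e5 km/s = 210000 km/s
Propagation delay = 2828 / 210000 = 0.0135 s = 13.4667 ms
Processing delay = 1.9 ms
Total one-way latency = 15.3667 ms


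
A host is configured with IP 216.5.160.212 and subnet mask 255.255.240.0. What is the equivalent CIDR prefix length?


Binary: 11111111.11111111.11110000.00000000
Count leading 1s
Prefix: /20


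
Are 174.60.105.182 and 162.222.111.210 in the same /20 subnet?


Mask: 255.255.240.0
174.60.105.182 AND mask = 174.60.96.0
162.222.111.210 AND mask = 162.222.96.0
No, different subnets (174.60.96.0 vs 162.222.96.0)


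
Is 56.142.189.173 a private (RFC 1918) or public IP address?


RFC 1918 private ranges:
  10.0.0.0/8 (10.0.0.0 - 10.255.255.255)
  172.16.0.0/12 (172.16.0.0 - 172.31.255.255)
  192.168.0.0/16 (192.168.0.0 - 192.168.255.255)
Public (not in any RFC 1918 range)


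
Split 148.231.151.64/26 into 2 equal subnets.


New prefix = 26 + 1 = 27
Each subnet has 32 addresses
  148.231.151.64/27
  148.231.151.96/27
Subnets: 148.231.151.64/27, 148.231.151.96/27


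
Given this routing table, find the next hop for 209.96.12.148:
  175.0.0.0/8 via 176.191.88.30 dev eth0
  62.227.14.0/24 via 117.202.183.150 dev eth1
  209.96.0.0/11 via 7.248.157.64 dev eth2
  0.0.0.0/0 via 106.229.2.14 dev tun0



Longest prefix match for 209.96.12.148:
  /8 175.0.0.0: no
  /24 62.227.14.0: no
  /11 209.96.0.0: MATCH
  /0 0.0.0.0: MATCH
Selected: next-hop 7.248.157.64 via eth2 (matched /11)


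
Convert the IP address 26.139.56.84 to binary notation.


26 = 00011010
139 = 10001011
56 = 00111000
84 = 01010100
Binary: 00011010.10001011.00111000.01010100


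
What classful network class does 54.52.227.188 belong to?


First octet: 54
Binary: 00110110
0xxxxxxx -> Class A (1-126)
Class A, default mask 255.0.0.0 (/8)


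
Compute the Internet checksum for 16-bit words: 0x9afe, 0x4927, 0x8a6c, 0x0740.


Sum all words (with carry folding):
+ 0x9afe = 0x9afe
+ 0x4927 = 0xe425
+ 0x8a6c = 0x6e92
+ 0x0740 = 0x75d2
One's complement: ~0x75d2
Checksum = 0x8a2d


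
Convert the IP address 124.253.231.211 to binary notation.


124 = 01111100
253 = 11111101
231 = 11100111
211 = 11010011
Binary: 01111100.11111101.11100111.11010011


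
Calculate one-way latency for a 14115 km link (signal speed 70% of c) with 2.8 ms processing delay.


Speed = 0.7 * 3e5 km/s = 210000 km/s
Propagation delay = 14115 / 210000 = 0.0672 s = 67.2143 ms
Processing delay = 2.8 ms
Total one-way latency = 70.0143 ms


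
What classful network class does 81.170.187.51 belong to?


First octet: 81
Binary: 01010001
0xxxxxxx -> Class A (1-126)
Class A, default mask 255.0.0.0 (/8)


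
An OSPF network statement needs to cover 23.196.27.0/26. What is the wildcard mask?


Subnet mask: 255.255.255.192
Wildcard = 255.255.255.255 - subnet mask
255 - 255 = 0
255 - 255 = 0
255 - 255 = 0
255 - 192 = 63
Wildcard: 0.0.0.63


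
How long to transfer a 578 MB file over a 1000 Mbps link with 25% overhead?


Effective throughput = 1000 * (1 - 25/100) = 750 Mbps
File size in Mb = 578 * 8 = 4624 Mb
Time = 4624 / 750
Time = 6.1653 seconds


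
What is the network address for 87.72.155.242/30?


IP:   01010111.01001000.10011011.11110010
Mask: 11111111.11111111.11111111.11111100
AND operation:
Net:  01010111.01001000.10011011.11110000
Network: 87.72.155.240/30


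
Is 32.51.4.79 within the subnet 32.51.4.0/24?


Subnet network: 32.51.4.0
Test IP AND mask: 32.51.4.0
Yes, 32.51.4.79 is in 32.51.4.0/24


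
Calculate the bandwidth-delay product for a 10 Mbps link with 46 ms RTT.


BDP = bandwidth * RTT
= 10 Mbps * 46 ms
= 10 * 1e6 * 46 / 1000 bits
= 460000 bits
= 57500 bytes
= 56.1523 KB
BDP = 460000 bits (57500 bytes)


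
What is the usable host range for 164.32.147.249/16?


Network: 164.32.0.0
Broadcast: 164.32.255.255
First usable = network + 1
Last usable = broadcast - 1
Range: 164.32.0.1 to 164.32.255.254


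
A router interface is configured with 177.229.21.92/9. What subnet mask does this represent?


/9 means 9 network bits, 23 host bits
Binary: 11111111100000000000000000000000
Mask: 255.128.0.0


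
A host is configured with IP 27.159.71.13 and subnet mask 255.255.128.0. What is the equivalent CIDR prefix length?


Binary: 11111111.11111111.10000000.00000000
Count leading 1s
Prefix: /17


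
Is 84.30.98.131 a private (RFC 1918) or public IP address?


RFC 1918 private ranges:
  10.0.0.0/8 (10.0.0.0 - 10.255.255.255)
  172.16.0.0/12 (172.16.0.0 - 172.31.255.255)
  192.168.0.0/16 (192.168.0.0 - 192.168.255.255)
Public (not in any RFC 1918 range)


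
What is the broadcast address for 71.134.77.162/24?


Network: 71.134.77.0/24
Host bits = 8
Set all host bits to 1:
Broadcast: 71.134.77.255


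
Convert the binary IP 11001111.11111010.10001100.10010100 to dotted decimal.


11001111 = 207
11111010 = 250
10001100 = 140
10010100 = 148
IP: 207.250.140.148


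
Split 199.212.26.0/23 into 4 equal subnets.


New prefix = 23 + 2 = 25
Each subnet has 128 addresses
  199.212.26.0/25
  199.212.26.128/25
  199.212.27.0/25
  199.212.27.128/25
Subnets: 199.212.26.0/25, 199.212.26.128/25, 199.212.27.0/25, 199.212.27.128/25


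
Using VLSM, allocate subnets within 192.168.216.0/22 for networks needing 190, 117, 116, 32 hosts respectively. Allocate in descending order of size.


190 hosts -> /24 (254 usable): 192.168.216.0/24
117 hosts -> /25 (126 usable): 192.168.217.0/25
116 hosts -> /25 (126 usable): 192.168.217.128/25
32 hosts -> /26 (62 usable): 192.168.218.0/26
Allocation: 192.168.216.0/24 (190 hosts, 254 usable); 192.168.217.0/25 (117 hosts, 126 usable); 192.168.217.128/25 (116 hosts, 126 usable); 192.168.218.0/26 (32 hosts, 62 usable)


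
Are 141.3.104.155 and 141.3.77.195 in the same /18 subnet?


Mask: 255.255.192.0
141.3.104.155 AND mask = 141.3.64.0
141.3.77.195 AND mask = 141.3.64.0
Yes, same subnet (141.3.64.0)


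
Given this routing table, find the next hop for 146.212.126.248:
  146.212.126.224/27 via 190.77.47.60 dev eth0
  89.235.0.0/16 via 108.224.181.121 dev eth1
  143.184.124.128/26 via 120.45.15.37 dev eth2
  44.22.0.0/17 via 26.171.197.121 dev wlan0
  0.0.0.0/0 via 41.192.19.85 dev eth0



Longest prefix match for 146.212.126.248:
  /27 146.212.126.224: MATCH
  /16 89.235.0.0: no
  /26 143.184.124.128: no
  /17 44.22.0.0: no
  /0 0.0.0.0: MATCH
Selected: next-hop 190.77.47.60 via eth0 (matched /27)


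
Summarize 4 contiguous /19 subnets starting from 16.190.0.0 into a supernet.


Original prefix: /19
Number of subnets: 4 = 2^2
New prefix = 19 - 2 = 17
Supernet: 16.190.0.0/17


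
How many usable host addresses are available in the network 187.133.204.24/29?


Host bits = 32 - 29 = 3
Total addresses = 2^3 = 8
Usable = total - 2 (network and broadcast)
Usable hosts: 6


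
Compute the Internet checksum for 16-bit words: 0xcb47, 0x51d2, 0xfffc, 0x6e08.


Sum all words (with carry folding):
+ 0xcb47 = 0xcb47
+ 0x51d2 = 0x1d1a
+ 0xfffc = 0x1d17
+ 0x6e08 = 0x8b1f
One's complement: ~0x8b1f
Checksum = 0x74e0


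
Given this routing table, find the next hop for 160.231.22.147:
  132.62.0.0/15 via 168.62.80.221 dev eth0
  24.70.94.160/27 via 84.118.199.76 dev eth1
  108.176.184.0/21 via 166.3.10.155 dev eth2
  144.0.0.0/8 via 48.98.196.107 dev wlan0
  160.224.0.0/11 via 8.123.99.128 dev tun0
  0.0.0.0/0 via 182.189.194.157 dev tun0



Longest prefix match for 160.231.22.147:
  /15 132.62.0.0: no
  /27 24.70.94.160: no
  /21 108.176.184.0: no
  /8 144.0.0.0: no
  /11 160.224.0.0: MATCH
  /0 0.0.0.0: MATCH
Selected: next-hop 8.123.99.128 via tun0 (matched /11)


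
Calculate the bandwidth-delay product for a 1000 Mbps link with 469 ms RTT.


BDP = bandwidth * RTT
= 1000 Mbps * 469 ms
= 1000 * 1e6 * 469 / 1000 bits
= 469000000 bits
= 58625000 bytes
= 57250.9766 KB
BDP = 469000000 bits (58625000 bytes)


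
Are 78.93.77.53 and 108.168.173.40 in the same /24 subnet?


Mask: 255.255.255.0
78.93.77.53 AND mask = 78.93.77.0
108.168.173.40 AND mask = 108.168.173.0
No, different subnets (78.93.77.0 vs 108.168.173.0)


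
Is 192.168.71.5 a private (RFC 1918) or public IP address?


RFC 1918 private ranges:
  10.0.0.0/8 (10.0.0.0 - 10.255.255.255)
  172.16.0.0/12 (172.16.0.0 - 172.31.255.255)
  192.168.0.0/16 (192.168.0.0 - 192.168.255.255)
Private (in 192.168.0.0/16)


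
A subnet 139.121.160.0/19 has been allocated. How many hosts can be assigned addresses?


Host bits = 32 - 19 = 13
Total addresses = 2^13 = 8192
Usable = total - 2 (network and broadcast)
Usable hosts: 8190


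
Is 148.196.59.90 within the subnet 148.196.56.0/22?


Subnet network: 148.196.56.0
Test IP AND mask: 148.196.56.0
Yes, 148.196.59.90 is in 148.196.56.0/22


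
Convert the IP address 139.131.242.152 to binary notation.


139 = 10001011
131 = 10000011
242 = 11110010
152 = 10011000
Binary: 10001011.10000011.11110010.10011000


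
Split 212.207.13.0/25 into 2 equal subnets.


New prefix = 25 + 1 = 26
Each subnet has 64 addresses
  212.207.13.0/26
  212.207.13.64/26
Subnets: 212.207.13.0/26, 212.207.13.64/26


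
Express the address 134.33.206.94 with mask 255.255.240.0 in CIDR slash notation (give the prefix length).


Binary: 11111111.11111111.11110000.00000000
Count leading 1s
Prefix: /20


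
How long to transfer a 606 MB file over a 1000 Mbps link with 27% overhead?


Effective throughput = 1000 * (1 - 27/100) = 730 Mbps
File size in Mb = 606 * 8 = 4848 Mb
Time = 4848 / 730
Time = 6.6411 seconds


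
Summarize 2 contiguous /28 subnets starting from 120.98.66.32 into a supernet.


Original prefix: /28
Number of subnets: 2 = 2^1
New prefix = 28 - 1 = 27
Supernet: 120.98.66.32/27


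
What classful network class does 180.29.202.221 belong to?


First octet: 180
Binary: 10110100
10xxxxxx -> Class B (128-191)
Class B, default mask 255.255.0.0 (/16)


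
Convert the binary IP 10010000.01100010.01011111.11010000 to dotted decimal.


10010000 = 144
01100010 = 98
01011111 = 95
11010000 = 208
IP: 144.98.95.208


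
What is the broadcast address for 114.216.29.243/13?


Network: 114.216.0.0/13
Host bits = 19
Set all host bits to 1:
Broadcast: 114.223.255.255


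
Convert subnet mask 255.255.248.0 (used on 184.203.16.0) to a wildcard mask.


Subnet mask: 255.255.248.0
Wildcard = 255.255.255.255 - subnet mask
255 - 255 = 0
255 - 255 = 0
255 - 248 = 7
255 - 0 = 255
Wildcard: 0.0.7.255


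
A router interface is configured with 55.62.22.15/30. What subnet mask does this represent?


/30 means 30 network bits, 2 host bits
Binary: 11111111111111111111111111111100
Mask: 255.255.255.252


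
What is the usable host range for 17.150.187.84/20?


Network: 17.150.176.0
Broadcast: 17.150.191.255
First usable = network + 1
Last usable = broadcast - 1
Range: 17.150.176.1 to 17.150.191.254


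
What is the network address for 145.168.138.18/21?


IP:   10010001.10101000.10001010.00010010
Mask: 11111111.11111111.11111000.00000000
AND operation:
Net:  10010001.10101000.10001000.00000000
Network: 145.168.136.0/21


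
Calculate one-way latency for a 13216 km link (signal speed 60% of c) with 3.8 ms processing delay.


Speed = 0.6 * 3e5 km/s = 180000 km/s
Propagation delay = 13216 / 180000 = 0.0734 s = 73.4222 ms
Processing delay = 3.8 ms
Total one-way latency = 77.2222 ms


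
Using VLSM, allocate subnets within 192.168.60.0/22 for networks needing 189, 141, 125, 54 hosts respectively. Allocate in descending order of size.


189 hosts -> /24 (254 usable): 192.168.60.0/24
141 hosts -> /24 (254 usable): 192.168.61.0/24
125 hosts -> /25 (126 usable): 192.168.62.0/25
54 hosts -> /26 (62 usable): 192.168.62.128/26
Allocation: 192.168.60.0/24 (189 hosts, 254 usable); 192.168.61.0/24 (141 hosts, 254 usable); 192.168.62.0/25 (125 hosts, 126 usable); 192.168.62.128/26 (54 hosts, 62 usable)


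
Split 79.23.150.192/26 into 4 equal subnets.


New prefix = 26 + 2 = 28
Each subnet has 16 addresses
  79.23.150.192/28
  79.23.150.208/28
  79.23.150.224/28
  79.23.150.240/28
Subnets: 79.23.150.192/28, 79.23.150.208/28, 79.23.150.224/28, 79.23.150.240/28


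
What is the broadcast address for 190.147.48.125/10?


Network: 190.128.0.0/10
Host bits = 22
Set all host bits to 1:
Broadcast: 190.191.255.255


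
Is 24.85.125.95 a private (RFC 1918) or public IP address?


RFC 1918 private ranges:
  10.0.0.0/8 (10.0.0.0 - 10.255.255.255)
  172.16.0.0/12 (172.16.0.0 - 172.31.255.255)
  192.168.0.0/16 (192.168.0.0 - 192.168.255.255)
Public (not in any RFC 1918 range)


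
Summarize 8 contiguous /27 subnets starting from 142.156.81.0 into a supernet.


Original prefix: /27
Number of subnets: 8 = 2^3
New prefix = 27 - 3 = 24
Supernet: 142.156.81.0/24


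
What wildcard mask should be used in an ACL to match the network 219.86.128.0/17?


Subnet mask: 255.255.128.0
Wildcard = 255.255.255.255 - subnet mask
255 - 255 = 0
255 - 255 = 0
255 - 128 = 127
255 - 0 = 255
Wildcard: 0.0.127.255


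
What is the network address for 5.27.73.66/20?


IP:   00000101.00011011.01001001.01000010
Mask: 11111111.11111111.11110000.00000000
AND operation:
Net:  00000101.00011011.01000000.00000000
Network: 5.27.64.0/20


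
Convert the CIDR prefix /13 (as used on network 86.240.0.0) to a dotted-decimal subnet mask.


/13 means 13 network bits, 19 host bits
Binary: 11111111111110000000000000000000
Mask: 255.248.0.0


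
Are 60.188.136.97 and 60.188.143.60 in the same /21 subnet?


Mask: 255.255.248.0
60.188.136.97 AND mask = 60.188.136.0
60.188.143.60 AND mask = 60.188.136.0
Yes, same subnet (60.188.136.0)


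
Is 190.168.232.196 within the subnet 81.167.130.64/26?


Subnet network: 81.167.130.64
Test IP AND mask: 190.168.232.192
No, 190.168.232.196 is not in 81.167.130.64/26


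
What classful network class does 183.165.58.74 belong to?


First octet: 183
Binary: 10110111
10xxxxxx -> Class B (128-191)
Class B, default mask 255.255.0.0 (/16)


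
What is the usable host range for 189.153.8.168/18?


Network: 189.153.0.0
Broadcast: 189.153.63.255
First usable = network + 1
Last usable = broadcast - 1
Range: 189.153.0.1 to 189.153.63.254


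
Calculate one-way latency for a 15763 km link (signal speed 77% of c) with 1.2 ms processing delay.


Speed = 0.77 * 3e5 km/s = 231000 km/s
Propagation delay = 15763 / 231000 = 0.0682 s = 68.2381 ms
Processing delay = 1.2 ms
Total one-way latency = 69.4381 ms


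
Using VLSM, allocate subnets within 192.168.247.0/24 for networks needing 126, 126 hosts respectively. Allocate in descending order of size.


126 hosts -> /25 (126 usable): 192.168.247.0/25
126 hosts -> /25 (126 usable): 192.168.247.128/25
Allocation: 192.168.247.0/25 (126 hosts, 126 usable); 192.168.247.128/25 (126 hosts, 126 usable)


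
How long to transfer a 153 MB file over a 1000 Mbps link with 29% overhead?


Effective throughput = 1000 * (1 - 29/100) = 710 Mbps
File size in Mb = 153 * 8 = 1224 Mb
Time = 1224 / 710
Time = 1.7239 seconds


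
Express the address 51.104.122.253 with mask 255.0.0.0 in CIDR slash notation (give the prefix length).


Binary: 11111111.00000000.00000000.00000000
Count leading 1s
Prefix: /8


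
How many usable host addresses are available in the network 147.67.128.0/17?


Host bits = 32 - 17 = 15
Total addresses = 2^15 = 32768
Usable = total - 2 (network and broadcast)
Usable hosts: 32766


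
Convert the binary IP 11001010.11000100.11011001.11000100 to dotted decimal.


11001010 = 202
11000100 = 196
11011001 = 217
11000100 = 196
IP: 202.196.217.196


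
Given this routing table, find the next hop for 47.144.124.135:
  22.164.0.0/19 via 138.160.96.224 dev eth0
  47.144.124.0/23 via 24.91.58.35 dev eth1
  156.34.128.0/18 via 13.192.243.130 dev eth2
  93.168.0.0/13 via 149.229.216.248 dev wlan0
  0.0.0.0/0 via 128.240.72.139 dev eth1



Longest prefix match for 47.144.124.135:
  /19 22.164.0.0: no
  /23 47.144.124.0: MATCH
  /18 156.34.128.0: no
  /13 93.168.0.0: no
  /0 0.0.0.0: MATCH
Selected: next-hop 24.91.58.35 via eth1 (matched /23)


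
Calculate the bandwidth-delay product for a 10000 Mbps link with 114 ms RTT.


BDP = bandwidth * RTT
= 10000 Mbps * 114 ms
= 10000 * 1e6 * 114 / 1000 bits
= 1140000000 bits
= 142500000 bytes
= 139160.1562 KB
BDP = 1140000000 bits (142500000 bytes)


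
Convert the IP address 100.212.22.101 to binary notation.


100 = 01100100
212 = 11010100
22 = 00010110
101 = 01100101
Binary: 01100100.11010100.00010110.01100101


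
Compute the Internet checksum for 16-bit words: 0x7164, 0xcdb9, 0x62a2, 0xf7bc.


Sum all words (with carry folding):
+ 0x7164 = 0x7164
+ 0xcdb9 = 0x3f1e
+ 0x62a2 = 0xa1c0
+ 0xf7bc = 0x997d
One's complement: ~0x997d
Checksum = 0x6682


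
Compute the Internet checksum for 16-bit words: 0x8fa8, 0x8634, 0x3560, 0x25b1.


Sum all words (with carry folding):
+ 0x8fa8 = 0x8fa8
+ 0x8634 = 0x15dd
+ 0x3560 = 0x4b3d
+ 0x25b1 = 0x70ee
One's complement: ~0x70ee
Checksum = 0x8f11


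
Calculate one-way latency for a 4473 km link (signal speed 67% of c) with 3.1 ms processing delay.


Speed = 0.67 * 3e5 km/s = 201000 km/s
Propagation delay = 4473 / 201000 = 0.0223 s = 22.2537 ms
Processing delay = 3.1 ms
Total one-way latency = 25.3537 ms


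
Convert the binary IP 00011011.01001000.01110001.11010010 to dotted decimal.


00011011 = 27
01001000 = 72
01110001 = 113
11010010 = 210
IP: 27.72.113.210


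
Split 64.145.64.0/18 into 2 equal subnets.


New prefix = 18 + 1 = 19
Each subnet has 8192 addresses
  64.145.64.0/19
  64.145.96.0/19
Subnets: 64.145.64.0/19, 64.145.96.0/19


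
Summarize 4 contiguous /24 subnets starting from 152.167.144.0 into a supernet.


Original prefix: /24
Number of subnets: 4 = 2^2
New prefix = 24 - 2 = 22
Supernet: 152.167.144.0/22


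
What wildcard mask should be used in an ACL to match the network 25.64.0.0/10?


Subnet mask: 255.192.0.0
Wildcard = 255.255.255.255 - subnet mask
255 - 255 = 0
255 - 192 = 63
255 - 0 = 255
255 - 0 = 255
Wildcard: 0.63.255.255


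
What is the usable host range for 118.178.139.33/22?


Network: 118.178.136.0
Broadcast: 118.178.139.255
First usable = network + 1
Last usable = broadcast - 1
Range: 118.178.136.1 to 118.178.139.254


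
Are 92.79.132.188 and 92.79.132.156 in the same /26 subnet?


Mask: 255.255.255.192
92.79.132.188 AND mask = 92.79.132.128
92.79.132.156 AND mask = 92.79.132.128
Yes, same subnet (92.79.132.128)


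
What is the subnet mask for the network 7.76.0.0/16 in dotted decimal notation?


/16 means 16 network bits, 16 host bits
Binary: 11111111111111110000000000000000
Mask: 255.255.0.0


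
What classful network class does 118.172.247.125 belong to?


First octet: 118
Binary: 01110110
0xxxxxxx -> Class A (1-126)
Class A, default mask 255.0.0.0 (/8)


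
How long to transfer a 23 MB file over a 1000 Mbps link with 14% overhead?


Effective throughput = 1000 * (1 - 14/100) = 860 Mbps
File size in Mb = 23 * 8 = 184 Mb
Time = 184 / 860
Time = 0.214 seconds


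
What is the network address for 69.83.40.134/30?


IP:   01000101.01010011.00101000.10000110
Mask: 11111111.11111111.11111111.11111100
AND operation:
Net:  01000101.01010011.00101000.10000100
Network: 69.83.40.132/30


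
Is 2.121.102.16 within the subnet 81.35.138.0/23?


Subnet network: 81.35.138.0
Test IP AND mask: 2.121.102.0
No, 2.121.102.16 is not in 81.35.138.0/23


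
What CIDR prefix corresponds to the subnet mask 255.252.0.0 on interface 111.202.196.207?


Binary: 11111111.11111100.00000000.00000000
Count leading 1s
Prefix: /14


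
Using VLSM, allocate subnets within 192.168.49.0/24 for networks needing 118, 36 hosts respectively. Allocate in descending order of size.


118 hosts -> /25 (126 usable): 192.168.49.0/25
36 hosts -> /26 (62 usable): 192.168.49.128/26
Allocation: 192.168.49.0/25 (118 hosts, 126 usable); 192.168.49.128/26 (36 hosts, 62 usable)
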